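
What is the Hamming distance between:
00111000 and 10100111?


XOR: 10011111
Count of 1s: 6

6


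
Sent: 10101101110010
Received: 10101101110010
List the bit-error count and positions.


XOR: 00000000000000

0 errors (received matches sent)


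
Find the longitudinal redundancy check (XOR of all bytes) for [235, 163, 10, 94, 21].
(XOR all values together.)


XOR chain: 235 ^ 163 ^ 10 ^ 94 ^ 21 = 9

9


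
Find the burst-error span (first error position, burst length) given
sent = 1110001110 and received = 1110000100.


XOR: 0000001010

Burst at position 6, length 3


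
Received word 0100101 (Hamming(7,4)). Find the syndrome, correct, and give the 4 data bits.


Syndrome = 0: no error detected

Data: 0101 (no errors)


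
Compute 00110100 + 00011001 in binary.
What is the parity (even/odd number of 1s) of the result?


00110100 = 52
00011001 = 25
Sum = 77 = 1001101
1s count = 4

even parity (4 ones in 1001101)


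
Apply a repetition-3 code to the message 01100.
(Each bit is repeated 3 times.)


Each bit -> 3 copies

000111111000000


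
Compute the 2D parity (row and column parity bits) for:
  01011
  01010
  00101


Row parities: 100
Column parities: 00100

Row P: 100, Col P: 00100, Corner: 1


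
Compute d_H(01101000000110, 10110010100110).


XOR: 11011010100000
Count of 1s: 6

6


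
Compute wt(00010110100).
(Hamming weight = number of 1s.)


Counting 1s in 00010110100

4


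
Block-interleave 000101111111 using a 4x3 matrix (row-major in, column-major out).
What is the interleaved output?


Matrix:
  000
  101
  111
  111
Read columns: 011100110111

011100110111


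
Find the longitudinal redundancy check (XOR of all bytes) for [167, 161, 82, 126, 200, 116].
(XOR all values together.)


XOR chain: 167 ^ 161 ^ 82 ^ 126 ^ 200 ^ 116 = 150

150


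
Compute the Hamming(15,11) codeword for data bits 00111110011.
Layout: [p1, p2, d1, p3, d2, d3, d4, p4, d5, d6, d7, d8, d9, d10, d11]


Parity bits: p1=0, p2=0, p3=0, p4=1

000001111110011


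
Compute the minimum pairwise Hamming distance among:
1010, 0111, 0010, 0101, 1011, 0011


Comparing all pairs, minimum distance: 1
Can detect 0 errors, correct 0 errors

1


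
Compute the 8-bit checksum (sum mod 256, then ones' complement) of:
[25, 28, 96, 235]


Sum = 384 mod 256 = 128
Complement = 127

127


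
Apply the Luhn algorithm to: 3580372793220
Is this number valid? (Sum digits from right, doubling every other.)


Luhn sum = 48
48 mod 10 = 8

Invalid (Luhn sum mod 10 = 8)


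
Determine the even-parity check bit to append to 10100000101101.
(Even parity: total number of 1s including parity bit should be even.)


Number of 1s in data: 6
Parity bit: 0

0


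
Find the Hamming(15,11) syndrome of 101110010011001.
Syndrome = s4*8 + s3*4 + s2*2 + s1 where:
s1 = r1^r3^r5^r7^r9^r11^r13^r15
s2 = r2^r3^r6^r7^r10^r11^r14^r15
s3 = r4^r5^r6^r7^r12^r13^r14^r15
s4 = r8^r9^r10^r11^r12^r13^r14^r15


s1=1, s2=1, s3=0, s4=0

Syndrome = 3 (error at position 3)


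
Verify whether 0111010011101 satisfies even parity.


Number of 1s: 8

Yes, parity is correct (8 ones)


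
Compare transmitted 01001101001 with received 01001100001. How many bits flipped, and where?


XOR: 00000001000

1 error(s) at position(s): 7


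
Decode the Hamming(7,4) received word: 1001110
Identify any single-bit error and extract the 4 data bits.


Syndrome = 6: error at position 6

Data: 0100 (corrected bit 6)


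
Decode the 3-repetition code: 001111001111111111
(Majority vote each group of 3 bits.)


Groups: 001, 111, 001, 111, 111, 111
Majority votes: 010111

010111


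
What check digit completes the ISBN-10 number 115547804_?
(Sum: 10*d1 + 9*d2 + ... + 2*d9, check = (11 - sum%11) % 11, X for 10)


Weighted sum: 193
193 mod 11 = 6

Check digit: 5


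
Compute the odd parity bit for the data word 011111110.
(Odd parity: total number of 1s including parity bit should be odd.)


Number of 1s in data: 7
Parity bit: 0

0


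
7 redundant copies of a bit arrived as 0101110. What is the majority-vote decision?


Ones: 4 out of 7
Threshold: 4

1 (4/7 voted 1)


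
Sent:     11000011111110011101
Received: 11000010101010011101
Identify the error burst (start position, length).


XOR: 00000001010100000000

Burst at position 7, length 5


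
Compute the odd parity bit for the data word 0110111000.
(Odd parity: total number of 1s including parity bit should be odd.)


Number of 1s in data: 5
Parity bit: 0

0


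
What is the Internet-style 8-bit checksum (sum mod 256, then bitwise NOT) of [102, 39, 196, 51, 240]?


Sum = 628 mod 256 = 116
Complement = 139

139


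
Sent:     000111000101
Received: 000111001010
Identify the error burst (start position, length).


XOR: 000000001111

Burst at position 8, length 4


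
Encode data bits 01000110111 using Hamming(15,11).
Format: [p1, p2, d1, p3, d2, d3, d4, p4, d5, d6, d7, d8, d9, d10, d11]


Parity bits: p1=0, p2=0, p3=0, p4=1

000010010110111


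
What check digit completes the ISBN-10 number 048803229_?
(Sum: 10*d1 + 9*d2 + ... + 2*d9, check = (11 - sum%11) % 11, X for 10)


Weighted sum: 203
203 mod 11 = 5

Check digit: 6


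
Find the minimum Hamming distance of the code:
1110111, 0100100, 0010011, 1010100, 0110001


Comparing all pairs, minimum distance: 2
Can detect 1 errors, correct 0 errors

2


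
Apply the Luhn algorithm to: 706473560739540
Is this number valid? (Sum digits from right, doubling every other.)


Luhn sum = 72
72 mod 10 = 2

Invalid (Luhn sum mod 10 = 2)


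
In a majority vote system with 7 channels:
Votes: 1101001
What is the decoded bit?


Ones: 4 out of 7
Threshold: 4

1 (4/7 voted 1)


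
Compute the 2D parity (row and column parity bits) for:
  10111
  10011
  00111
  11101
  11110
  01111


Row parities: 011000
Column parities: 01111

Row P: 011000, Col P: 01111, Corner: 0


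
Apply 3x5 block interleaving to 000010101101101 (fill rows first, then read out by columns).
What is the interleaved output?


Matrix:
  00001
  01011
  01101
Read columns: 000011001010111

000011001010111


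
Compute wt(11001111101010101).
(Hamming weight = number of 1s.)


Counting 1s in 11001111101010101

11


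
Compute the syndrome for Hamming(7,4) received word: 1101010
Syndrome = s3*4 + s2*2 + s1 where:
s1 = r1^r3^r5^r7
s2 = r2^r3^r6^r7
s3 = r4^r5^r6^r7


s1=1, s2=0, s3=0

Syndrome = 1 (error at position 1)


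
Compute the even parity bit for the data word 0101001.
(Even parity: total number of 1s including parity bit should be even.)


Number of 1s in data: 3
Parity bit: 1

1


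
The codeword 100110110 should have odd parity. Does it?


Number of 1s: 5

Yes, parity is correct (5 ones)


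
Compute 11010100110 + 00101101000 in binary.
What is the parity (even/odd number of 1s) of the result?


11010100110 = 1702
00101101000 = 360
Sum = 2062 = 100000001110
1s count = 4

even parity (4 ones in 100000001110)


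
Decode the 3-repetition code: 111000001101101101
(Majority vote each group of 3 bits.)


Groups: 111, 000, 001, 101, 101, 101
Majority votes: 100111

100111


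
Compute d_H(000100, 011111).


XOR: 011011
Count of 1s: 4

4


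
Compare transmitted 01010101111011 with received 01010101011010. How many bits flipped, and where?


XOR: 00000000100001

2 error(s) at position(s): 8, 13


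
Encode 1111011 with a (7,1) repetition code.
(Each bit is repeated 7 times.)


Each bit -> 7 copies

1111111111111111111111111111000000011111111111111


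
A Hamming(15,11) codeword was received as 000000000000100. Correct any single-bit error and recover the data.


Syndrome = 13: error at position 13

Data: 00000000000 (corrected bit 13)


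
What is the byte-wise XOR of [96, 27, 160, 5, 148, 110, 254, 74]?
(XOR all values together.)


XOR chain: 96 ^ 27 ^ 160 ^ 5 ^ 148 ^ 110 ^ 254 ^ 74 = 144

144


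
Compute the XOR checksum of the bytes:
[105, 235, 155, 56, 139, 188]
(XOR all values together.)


XOR chain: 105 ^ 235 ^ 155 ^ 56 ^ 139 ^ 188 = 22

22


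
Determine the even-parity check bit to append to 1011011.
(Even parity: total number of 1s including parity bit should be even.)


Number of 1s in data: 5
Parity bit: 1

1


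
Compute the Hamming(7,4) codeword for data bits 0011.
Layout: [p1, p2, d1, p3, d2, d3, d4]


Parity bits: p1=1, p2=0, p3=0

1000011


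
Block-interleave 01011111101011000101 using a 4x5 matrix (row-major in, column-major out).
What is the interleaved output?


Matrix:
  01011
  11110
  10110
  00101
Read columns: 01101100011111101001

01101100011111101001


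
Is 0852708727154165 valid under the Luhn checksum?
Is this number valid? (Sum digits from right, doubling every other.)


Luhn sum = 65
65 mod 10 = 5

Invalid (Luhn sum mod 10 = 5)


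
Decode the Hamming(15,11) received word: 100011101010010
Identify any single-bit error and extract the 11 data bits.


Syndrome = 9: error at position 9

Data: 01110010010 (corrected bit 9)


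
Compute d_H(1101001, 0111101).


XOR: 1010100
Count of 1s: 3

3


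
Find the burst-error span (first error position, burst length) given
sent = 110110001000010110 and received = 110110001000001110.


XOR: 000000000000011000

Burst at position 13, length 2


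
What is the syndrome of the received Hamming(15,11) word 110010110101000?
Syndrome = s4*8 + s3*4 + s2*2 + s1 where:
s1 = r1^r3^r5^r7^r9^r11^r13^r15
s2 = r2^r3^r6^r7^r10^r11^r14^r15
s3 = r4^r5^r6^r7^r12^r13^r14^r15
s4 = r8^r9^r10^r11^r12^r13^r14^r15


s1=1, s2=1, s3=1, s4=1

Syndrome = 15 (error at position 15)


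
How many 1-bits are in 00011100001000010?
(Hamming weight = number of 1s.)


Counting 1s in 00011100001000010

5


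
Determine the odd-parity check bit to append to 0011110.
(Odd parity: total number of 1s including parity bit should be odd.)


Number of 1s in data: 4
Parity bit: 1

1


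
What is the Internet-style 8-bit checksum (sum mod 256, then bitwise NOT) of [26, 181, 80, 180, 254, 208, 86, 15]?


Sum = 1030 mod 256 = 6
Complement = 249

249


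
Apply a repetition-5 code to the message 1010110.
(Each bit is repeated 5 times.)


Each bit -> 5 copies

11111000001111100000111111111100000


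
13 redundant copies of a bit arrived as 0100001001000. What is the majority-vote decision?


Ones: 3 out of 13
Threshold: 7

0 (3/13 voted 1)


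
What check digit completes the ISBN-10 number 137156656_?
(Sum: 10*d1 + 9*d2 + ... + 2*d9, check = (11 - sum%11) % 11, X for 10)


Weighted sum: 211
211 mod 11 = 2

Check digit: 9


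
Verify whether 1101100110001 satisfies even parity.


Number of 1s: 7

No, parity error (7 ones)


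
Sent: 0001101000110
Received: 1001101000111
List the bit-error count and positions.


XOR: 1000000000001

2 error(s) at position(s): 0, 12


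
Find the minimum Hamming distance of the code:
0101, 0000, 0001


Comparing all pairs, minimum distance: 1
Can detect 0 errors, correct 0 errors

1


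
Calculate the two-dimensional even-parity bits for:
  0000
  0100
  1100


Row parities: 010
Column parities: 1000

Row P: 010, Col P: 1000, Corner: 1


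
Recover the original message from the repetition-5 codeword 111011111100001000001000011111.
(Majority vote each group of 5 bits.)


Groups: 11101, 11111, 00001, 00000, 10000, 11111
Majority votes: 110001

110001


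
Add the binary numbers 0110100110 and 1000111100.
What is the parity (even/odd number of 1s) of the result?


0110100110 = 422
1000111100 = 572
Sum = 994 = 1111100010
1s count = 6

even parity (6 ones in 1111100010)


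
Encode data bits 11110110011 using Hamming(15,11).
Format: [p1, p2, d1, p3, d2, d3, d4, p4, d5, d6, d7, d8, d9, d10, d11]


Parity bits: p1=1, p2=1, p3=1, p4=0

111111100110011


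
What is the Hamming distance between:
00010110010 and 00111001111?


XOR: 00101111101
Count of 1s: 7

7


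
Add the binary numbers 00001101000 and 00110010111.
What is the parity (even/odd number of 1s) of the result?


00001101000 = 104
00110010111 = 407
Sum = 511 = 111111111
1s count = 9

odd parity (9 ones in 111111111)


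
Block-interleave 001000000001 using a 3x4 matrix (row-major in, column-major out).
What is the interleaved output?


Matrix:
  0010
  0000
  0001
Read columns: 000000100001

000000100001


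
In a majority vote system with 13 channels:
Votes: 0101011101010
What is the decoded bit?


Ones: 7 out of 13
Threshold: 7

1 (7/13 voted 1)


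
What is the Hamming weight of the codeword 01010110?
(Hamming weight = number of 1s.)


Counting 1s in 01010110

4


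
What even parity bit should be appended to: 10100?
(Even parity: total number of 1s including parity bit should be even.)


Number of 1s in data: 2
Parity bit: 0

0


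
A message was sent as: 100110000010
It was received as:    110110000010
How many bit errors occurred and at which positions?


XOR: 010000000000

1 error(s) at position(s): 1


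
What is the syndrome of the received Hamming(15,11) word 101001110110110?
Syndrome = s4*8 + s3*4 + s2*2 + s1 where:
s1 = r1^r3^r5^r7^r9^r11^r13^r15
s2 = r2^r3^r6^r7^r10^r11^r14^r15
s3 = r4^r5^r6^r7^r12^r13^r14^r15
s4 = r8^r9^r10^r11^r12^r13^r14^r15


s1=1, s2=0, s3=0, s4=1

Syndrome = 9 (error at position 9)


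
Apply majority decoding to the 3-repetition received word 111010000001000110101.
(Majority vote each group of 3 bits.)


Groups: 111, 010, 000, 001, 000, 110, 101
Majority votes: 1000011

1000011


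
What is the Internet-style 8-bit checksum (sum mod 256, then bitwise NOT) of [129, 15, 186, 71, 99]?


Sum = 500 mod 256 = 244
Complement = 11

11


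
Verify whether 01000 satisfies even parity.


Number of 1s: 1

No, parity error (1 ones)


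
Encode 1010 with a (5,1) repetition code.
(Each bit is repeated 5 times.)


Each bit -> 5 copies

11111000001111100000


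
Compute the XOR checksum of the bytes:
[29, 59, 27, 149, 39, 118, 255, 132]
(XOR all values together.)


XOR chain: 29 ^ 59 ^ 27 ^ 149 ^ 39 ^ 118 ^ 255 ^ 132 = 130

130


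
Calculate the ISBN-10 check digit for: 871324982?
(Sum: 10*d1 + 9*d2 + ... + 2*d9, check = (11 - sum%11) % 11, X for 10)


Weighted sum: 268
268 mod 11 = 4

Check digit: 7


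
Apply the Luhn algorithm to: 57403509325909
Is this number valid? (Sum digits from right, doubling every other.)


Luhn sum = 63
63 mod 10 = 3

Invalid (Luhn sum mod 10 = 3)


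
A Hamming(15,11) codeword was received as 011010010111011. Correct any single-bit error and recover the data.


Syndrome = 0: no error detected

Data: 11000111011 (no errors)


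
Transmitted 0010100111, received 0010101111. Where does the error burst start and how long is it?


XOR: 0000001000

Burst at position 6, length 1


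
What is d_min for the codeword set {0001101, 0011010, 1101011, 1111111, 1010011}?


Comparing all pairs, minimum distance: 2
Can detect 1 errors, correct 0 errors

2


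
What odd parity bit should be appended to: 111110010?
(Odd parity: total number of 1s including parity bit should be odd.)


Number of 1s in data: 6
Parity bit: 1

1


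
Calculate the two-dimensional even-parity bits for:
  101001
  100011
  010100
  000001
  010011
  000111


Row parities: 110111
Column parities: 001011

Row P: 110111, Col P: 001011, Corner: 1


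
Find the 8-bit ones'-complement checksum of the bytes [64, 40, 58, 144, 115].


Sum = 421 mod 256 = 165
Complement = 90

90


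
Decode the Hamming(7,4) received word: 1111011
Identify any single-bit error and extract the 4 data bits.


Syndrome = 5: error at position 5

Data: 1111 (corrected bit 5)


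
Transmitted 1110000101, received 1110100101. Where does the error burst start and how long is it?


XOR: 0000100000

Burst at position 4, length 1


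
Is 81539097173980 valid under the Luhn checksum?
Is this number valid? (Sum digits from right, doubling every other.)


Luhn sum = 68
68 mod 10 = 8

Invalid (Luhn sum mod 10 = 8)


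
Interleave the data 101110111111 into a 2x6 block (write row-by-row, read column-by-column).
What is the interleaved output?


Matrix:
  101110
  111111
Read columns: 110111111101

110111111101


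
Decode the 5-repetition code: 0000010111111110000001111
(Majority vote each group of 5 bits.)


Groups: 00000, 10111, 11111, 00000, 01111
Majority votes: 01101

01101


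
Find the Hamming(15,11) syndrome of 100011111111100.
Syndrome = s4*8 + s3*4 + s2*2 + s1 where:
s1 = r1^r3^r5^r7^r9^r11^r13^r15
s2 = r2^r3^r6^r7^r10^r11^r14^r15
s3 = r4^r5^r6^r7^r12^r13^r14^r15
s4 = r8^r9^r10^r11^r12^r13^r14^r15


s1=0, s2=0, s3=1, s4=0

Syndrome = 4 (error at position 4)


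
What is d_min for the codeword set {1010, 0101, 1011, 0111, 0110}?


Comparing all pairs, minimum distance: 1
Can detect 0 errors, correct 0 errors

1


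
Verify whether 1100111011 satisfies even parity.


Number of 1s: 7

No, parity error (7 ones)


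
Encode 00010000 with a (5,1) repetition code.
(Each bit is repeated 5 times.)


Each bit -> 5 copies

0000000000000001111100000000000000000000


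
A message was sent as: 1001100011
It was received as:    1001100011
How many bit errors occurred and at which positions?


XOR: 0000000000

0 errors (received matches sent)


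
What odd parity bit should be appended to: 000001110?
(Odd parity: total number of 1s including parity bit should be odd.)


Number of 1s in data: 3
Parity bit: 0

0


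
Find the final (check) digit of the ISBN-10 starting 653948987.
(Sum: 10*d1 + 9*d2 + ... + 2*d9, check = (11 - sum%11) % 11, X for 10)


Weighted sum: 330
330 mod 11 = 0

Check digit: 0


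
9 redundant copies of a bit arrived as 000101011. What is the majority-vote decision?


Ones: 4 out of 9
Threshold: 5

0 (4/9 voted 1)


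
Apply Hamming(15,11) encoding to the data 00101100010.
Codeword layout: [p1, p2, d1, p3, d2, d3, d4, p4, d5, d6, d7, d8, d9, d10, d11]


Parity bits: p1=1, p2=1, p3=0, p4=1

110001011100010


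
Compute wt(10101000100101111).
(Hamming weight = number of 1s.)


Counting 1s in 10101000100101111

9


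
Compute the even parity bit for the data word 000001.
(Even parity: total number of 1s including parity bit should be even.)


Number of 1s in data: 1
Parity bit: 1

1


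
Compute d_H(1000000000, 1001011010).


XOR: 0001011010
Count of 1s: 4

4


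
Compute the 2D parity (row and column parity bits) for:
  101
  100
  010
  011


Row parities: 0110
Column parities: 000

Row P: 0110, Col P: 000, Corner: 0


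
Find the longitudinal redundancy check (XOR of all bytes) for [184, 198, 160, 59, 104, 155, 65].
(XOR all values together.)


XOR chain: 184 ^ 198 ^ 160 ^ 59 ^ 104 ^ 155 ^ 65 = 87

87


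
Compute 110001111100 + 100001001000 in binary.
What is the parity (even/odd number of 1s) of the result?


110001111100 = 3196
100001001000 = 2120
Sum = 5316 = 1010011000100
1s count = 5

odd parity (5 ones in 1010011000100)


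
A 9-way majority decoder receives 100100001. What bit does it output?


Ones: 3 out of 9
Threshold: 5

0 (3/9 voted 1)


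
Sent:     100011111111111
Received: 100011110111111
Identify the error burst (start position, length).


XOR: 000000001000000

Burst at position 8, length 1


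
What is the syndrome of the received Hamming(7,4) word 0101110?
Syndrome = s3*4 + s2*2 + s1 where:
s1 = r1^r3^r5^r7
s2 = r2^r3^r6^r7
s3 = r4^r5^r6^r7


s1=1, s2=0, s3=1

Syndrome = 5 (error at position 5)


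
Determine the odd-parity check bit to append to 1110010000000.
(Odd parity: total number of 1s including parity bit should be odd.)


Number of 1s in data: 4
Parity bit: 1

1


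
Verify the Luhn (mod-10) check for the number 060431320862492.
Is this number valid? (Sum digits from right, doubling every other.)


Luhn sum = 55
55 mod 10 = 5

Invalid (Luhn sum mod 10 = 5)


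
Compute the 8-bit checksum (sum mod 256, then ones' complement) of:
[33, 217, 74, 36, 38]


Sum = 398 mod 256 = 142
Complement = 113

113


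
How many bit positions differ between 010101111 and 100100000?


XOR: 110001111
Count of 1s: 6

6


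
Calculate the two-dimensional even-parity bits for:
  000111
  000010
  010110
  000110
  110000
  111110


Row parities: 111001
Column parities: 011011

Row P: 111001, Col P: 011011, Corner: 0


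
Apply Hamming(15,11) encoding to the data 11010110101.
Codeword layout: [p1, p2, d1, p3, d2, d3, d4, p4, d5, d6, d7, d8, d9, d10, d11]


Parity bits: p1=0, p2=1, p3=0, p4=0

011010100110101


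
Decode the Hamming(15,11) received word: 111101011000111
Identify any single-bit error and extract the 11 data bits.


Syndrome = 15: error at position 15

Data: 10101000110 (corrected bit 15)


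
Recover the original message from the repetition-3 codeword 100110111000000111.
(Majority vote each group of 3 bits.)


Groups: 100, 110, 111, 000, 000, 111
Majority votes: 011001

011001


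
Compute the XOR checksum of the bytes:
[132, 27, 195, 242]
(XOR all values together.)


XOR chain: 132 ^ 27 ^ 195 ^ 242 = 174

174


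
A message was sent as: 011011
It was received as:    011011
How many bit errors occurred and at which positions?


XOR: 000000

0 errors (received matches sent)


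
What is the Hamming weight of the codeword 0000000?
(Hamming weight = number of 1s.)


Counting 1s in 0000000

0


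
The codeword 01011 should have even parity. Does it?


Number of 1s: 3

No, parity error (3 ones)


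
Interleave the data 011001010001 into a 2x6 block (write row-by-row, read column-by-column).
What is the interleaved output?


Matrix:
  011001
  010001
Read columns: 001110000011

001110000011


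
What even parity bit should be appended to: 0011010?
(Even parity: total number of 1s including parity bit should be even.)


Number of 1s in data: 3
Parity bit: 1

1


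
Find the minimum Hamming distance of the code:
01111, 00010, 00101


Comparing all pairs, minimum distance: 2
Can detect 1 errors, correct 0 errors

2


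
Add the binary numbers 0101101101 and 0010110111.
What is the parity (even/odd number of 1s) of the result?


0101101101 = 365
0010110111 = 183
Sum = 548 = 1000100100
1s count = 3

odd parity (3 ones in 1000100100)


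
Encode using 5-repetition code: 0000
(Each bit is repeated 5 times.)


Each bit -> 5 copies

00000000000000000000


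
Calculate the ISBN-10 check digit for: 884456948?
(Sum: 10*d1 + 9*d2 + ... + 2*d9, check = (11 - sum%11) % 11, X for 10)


Weighted sum: 336
336 mod 11 = 6

Check digit: 5


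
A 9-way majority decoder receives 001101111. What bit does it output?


Ones: 6 out of 9
Threshold: 5

1 (6/9 voted 1)


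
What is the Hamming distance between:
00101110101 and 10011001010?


XOR: 10110111111
Count of 1s: 9

9


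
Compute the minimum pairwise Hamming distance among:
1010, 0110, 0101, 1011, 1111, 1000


Comparing all pairs, minimum distance: 1
Can detect 0 errors, correct 0 errors

1


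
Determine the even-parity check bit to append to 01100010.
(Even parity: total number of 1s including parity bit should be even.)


Number of 1s in data: 3
Parity bit: 1

1


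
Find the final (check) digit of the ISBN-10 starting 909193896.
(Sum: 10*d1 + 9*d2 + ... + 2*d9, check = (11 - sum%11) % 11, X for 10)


Weighted sum: 309
309 mod 11 = 1

Check digit: X


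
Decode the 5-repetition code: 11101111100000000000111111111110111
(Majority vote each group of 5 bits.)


Groups: 11101, 11110, 00000, 00000, 11111, 11111, 10111
Majority votes: 1100111

1100111


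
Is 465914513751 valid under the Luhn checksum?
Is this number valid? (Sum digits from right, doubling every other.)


Luhn sum = 47
47 mod 10 = 7

Invalid (Luhn sum mod 10 = 7)


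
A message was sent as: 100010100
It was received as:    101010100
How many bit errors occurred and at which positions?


XOR: 001000000

1 error(s) at position(s): 2


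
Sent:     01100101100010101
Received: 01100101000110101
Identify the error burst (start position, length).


XOR: 00000000100100000

Burst at position 8, length 4


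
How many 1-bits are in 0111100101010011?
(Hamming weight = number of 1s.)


Counting 1s in 0111100101010011

9


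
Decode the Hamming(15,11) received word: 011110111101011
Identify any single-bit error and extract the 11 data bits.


Syndrome = 1: error at position 1

Data: 11011101011 (corrected bit 1)


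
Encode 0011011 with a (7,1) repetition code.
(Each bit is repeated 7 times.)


Each bit -> 7 copies

0000000000000011111111111111000000011111111111111


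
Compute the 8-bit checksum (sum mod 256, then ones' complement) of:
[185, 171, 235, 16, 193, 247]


Sum = 1047 mod 256 = 23
Complement = 232

232


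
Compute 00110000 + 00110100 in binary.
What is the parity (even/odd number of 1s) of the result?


00110000 = 48
00110100 = 52
Sum = 100 = 1100100
1s count = 3

odd parity (3 ones in 1100100)


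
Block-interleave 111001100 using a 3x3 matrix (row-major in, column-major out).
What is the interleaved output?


Matrix:
  111
  001
  100
Read columns: 101100110

101100110


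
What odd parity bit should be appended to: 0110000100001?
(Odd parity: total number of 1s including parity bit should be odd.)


Number of 1s in data: 4
Parity bit: 1

1


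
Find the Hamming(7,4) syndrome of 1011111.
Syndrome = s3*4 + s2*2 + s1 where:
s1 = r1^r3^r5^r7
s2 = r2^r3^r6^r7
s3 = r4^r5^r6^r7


s1=0, s2=1, s3=0

Syndrome = 2 (error at position 2)


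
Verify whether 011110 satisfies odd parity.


Number of 1s: 4

No, parity error (4 ones)


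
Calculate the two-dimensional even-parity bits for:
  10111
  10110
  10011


Row parities: 011
Column parities: 10010

Row P: 011, Col P: 10010, Corner: 0


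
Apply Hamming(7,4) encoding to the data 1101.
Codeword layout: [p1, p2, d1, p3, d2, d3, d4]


Parity bits: p1=1, p2=0, p3=0

1010101


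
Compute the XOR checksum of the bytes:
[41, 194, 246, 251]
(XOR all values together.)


XOR chain: 41 ^ 194 ^ 246 ^ 251 = 230

230


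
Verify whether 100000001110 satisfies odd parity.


Number of 1s: 4

No, parity error (4 ones)


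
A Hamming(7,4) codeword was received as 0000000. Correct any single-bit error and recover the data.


Syndrome = 0: no error detected

Data: 0000 (no errors)


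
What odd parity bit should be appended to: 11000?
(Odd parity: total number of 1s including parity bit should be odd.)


Number of 1s in data: 2
Parity bit: 1

1


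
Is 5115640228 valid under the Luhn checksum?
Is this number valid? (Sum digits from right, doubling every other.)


Luhn sum = 30
30 mod 10 = 0

Valid (Luhn sum mod 10 = 0)


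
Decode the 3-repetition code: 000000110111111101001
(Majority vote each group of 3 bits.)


Groups: 000, 000, 110, 111, 111, 101, 001
Majority votes: 0011110

0011110


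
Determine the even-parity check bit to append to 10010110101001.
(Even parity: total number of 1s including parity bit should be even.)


Number of 1s in data: 7
Parity bit: 1

1


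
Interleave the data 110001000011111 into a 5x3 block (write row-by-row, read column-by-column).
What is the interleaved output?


Matrix:
  110
  001
  000
  011
  111
Read columns: 100011001101011

100011001101011


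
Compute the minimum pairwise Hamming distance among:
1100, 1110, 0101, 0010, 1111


Comparing all pairs, minimum distance: 1
Can detect 0 errors, correct 0 errors

1


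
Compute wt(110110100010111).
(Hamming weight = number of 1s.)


Counting 1s in 110110100010111

9


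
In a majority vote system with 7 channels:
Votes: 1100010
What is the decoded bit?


Ones: 3 out of 7
Threshold: 4

0 (3/7 voted 1)


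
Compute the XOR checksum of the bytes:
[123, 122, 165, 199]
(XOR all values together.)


XOR chain: 123 ^ 122 ^ 165 ^ 199 = 99

99


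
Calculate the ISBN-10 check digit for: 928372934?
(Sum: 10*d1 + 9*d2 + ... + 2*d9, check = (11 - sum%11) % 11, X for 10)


Weighted sum: 298
298 mod 11 = 1

Check digit: X


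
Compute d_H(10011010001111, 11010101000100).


XOR: 01001111001011
Count of 1s: 8

8


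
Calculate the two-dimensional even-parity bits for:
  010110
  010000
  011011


Row parities: 110
Column parities: 011101

Row P: 110, Col P: 011101, Corner: 0


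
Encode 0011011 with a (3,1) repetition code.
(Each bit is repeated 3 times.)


Each bit -> 3 copies

000000111111000111111


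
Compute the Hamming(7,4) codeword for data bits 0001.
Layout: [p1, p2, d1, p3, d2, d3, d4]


Parity bits: p1=1, p2=1, p3=1

1101001


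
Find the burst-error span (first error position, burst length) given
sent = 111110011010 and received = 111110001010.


XOR: 000000010000

Burst at position 7, length 1


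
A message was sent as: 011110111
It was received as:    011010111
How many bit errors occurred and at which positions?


XOR: 000100000

1 error(s) at position(s): 3


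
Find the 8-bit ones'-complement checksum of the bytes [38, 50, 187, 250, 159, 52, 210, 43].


Sum = 989 mod 256 = 221
Complement = 34

34


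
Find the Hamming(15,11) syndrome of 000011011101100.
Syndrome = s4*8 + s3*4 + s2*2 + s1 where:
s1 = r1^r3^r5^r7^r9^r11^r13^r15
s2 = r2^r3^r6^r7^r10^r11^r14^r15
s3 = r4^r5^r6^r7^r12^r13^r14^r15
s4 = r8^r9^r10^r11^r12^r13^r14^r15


s1=1, s2=0, s3=0, s4=1

Syndrome = 9 (error at position 9)


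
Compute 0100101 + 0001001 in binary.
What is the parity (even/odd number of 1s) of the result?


0100101 = 37
0001001 = 9
Sum = 46 = 101110
1s count = 4

even parity (4 ones in 101110)


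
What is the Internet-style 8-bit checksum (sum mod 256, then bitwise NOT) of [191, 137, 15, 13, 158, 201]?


Sum = 715 mod 256 = 203
Complement = 52

52


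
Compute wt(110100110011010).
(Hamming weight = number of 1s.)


Counting 1s in 110100110011010

8


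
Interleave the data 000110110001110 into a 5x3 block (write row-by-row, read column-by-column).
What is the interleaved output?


Matrix:
  000
  110
  110
  001
  110
Read columns: 011010110100010

011010110100010


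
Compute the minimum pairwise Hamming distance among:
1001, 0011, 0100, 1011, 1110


Comparing all pairs, minimum distance: 1
Can detect 0 errors, correct 0 errors

1


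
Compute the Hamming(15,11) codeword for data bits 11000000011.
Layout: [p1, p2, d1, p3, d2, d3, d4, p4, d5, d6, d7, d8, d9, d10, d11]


Parity bits: p1=1, p2=1, p3=1, p4=0

111110000000011


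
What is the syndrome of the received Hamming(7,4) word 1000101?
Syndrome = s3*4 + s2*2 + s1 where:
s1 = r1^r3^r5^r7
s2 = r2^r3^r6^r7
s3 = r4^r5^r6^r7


s1=1, s2=1, s3=0

Syndrome = 3 (error at position 3)


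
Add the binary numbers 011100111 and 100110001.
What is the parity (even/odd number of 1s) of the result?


011100111 = 231
100110001 = 305
Sum = 536 = 1000011000
1s count = 3

odd parity (3 ones in 1000011000)


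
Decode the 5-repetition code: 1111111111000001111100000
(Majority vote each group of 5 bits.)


Groups: 11111, 11111, 00000, 11111, 00000
Majority votes: 11010

11010


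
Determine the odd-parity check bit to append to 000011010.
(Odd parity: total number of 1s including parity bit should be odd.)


Number of 1s in data: 3
Parity bit: 0

0


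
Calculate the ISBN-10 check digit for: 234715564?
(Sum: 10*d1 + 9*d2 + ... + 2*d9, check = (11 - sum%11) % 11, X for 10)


Weighted sum: 205
205 mod 11 = 7

Check digit: 4


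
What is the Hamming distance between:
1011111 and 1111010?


XOR: 0100101
Count of 1s: 3

3


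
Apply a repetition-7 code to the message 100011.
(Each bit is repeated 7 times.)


Each bit -> 7 copies

111111100000000000000000000011111111111111


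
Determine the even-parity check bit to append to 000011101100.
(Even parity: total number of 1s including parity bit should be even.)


Number of 1s in data: 5
Parity bit: 1

1


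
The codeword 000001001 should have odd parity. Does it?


Number of 1s: 2

No, parity error (2 ones)


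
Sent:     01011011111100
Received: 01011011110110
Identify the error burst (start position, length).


XOR: 00000000001010

Burst at position 10, length 3


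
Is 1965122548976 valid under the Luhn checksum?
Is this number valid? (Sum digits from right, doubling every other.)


Luhn sum = 56
56 mod 10 = 6

Invalid (Luhn sum mod 10 = 6)


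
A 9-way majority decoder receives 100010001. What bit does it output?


Ones: 3 out of 9
Threshold: 5

0 (3/9 voted 1)


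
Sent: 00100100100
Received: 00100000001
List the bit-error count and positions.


XOR: 00000100101

3 error(s) at position(s): 5, 8, 10


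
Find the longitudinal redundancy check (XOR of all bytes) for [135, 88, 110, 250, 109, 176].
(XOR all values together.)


XOR chain: 135 ^ 88 ^ 110 ^ 250 ^ 109 ^ 176 = 150

150


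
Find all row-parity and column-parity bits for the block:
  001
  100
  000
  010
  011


Row parities: 11010
Column parities: 100

Row P: 11010, Col P: 100, Corner: 1


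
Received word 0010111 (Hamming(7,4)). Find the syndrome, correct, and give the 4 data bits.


Syndrome = 7: error at position 7

Data: 1110 (corrected bit 7)


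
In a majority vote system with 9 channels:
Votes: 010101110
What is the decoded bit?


Ones: 5 out of 9
Threshold: 5

1 (5/9 voted 1)


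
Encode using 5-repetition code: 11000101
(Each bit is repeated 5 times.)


Each bit -> 5 copies

1111111111000000000000000111110000011111


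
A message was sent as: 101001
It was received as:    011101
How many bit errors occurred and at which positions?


XOR: 110100

3 error(s) at position(s): 0, 1, 3


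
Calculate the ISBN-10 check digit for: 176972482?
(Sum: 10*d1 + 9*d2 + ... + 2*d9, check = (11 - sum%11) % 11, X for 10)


Weighted sum: 280
280 mod 11 = 5

Check digit: 6


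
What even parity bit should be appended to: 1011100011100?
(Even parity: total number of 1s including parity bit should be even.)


Number of 1s in data: 7
Parity bit: 1

1


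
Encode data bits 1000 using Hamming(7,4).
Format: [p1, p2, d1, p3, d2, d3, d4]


Parity bits: p1=1, p2=1, p3=0

1110000


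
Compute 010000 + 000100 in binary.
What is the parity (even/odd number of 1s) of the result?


010000 = 16
000100 = 4
Sum = 20 = 10100
1s count = 2

even parity (2 ones in 10100)


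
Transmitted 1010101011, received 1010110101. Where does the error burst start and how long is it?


XOR: 0000011110

Burst at position 5, length 4


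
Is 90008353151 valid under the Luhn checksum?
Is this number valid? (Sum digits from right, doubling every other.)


Luhn sum = 37
37 mod 10 = 7

Invalid (Luhn sum mod 10 = 7)


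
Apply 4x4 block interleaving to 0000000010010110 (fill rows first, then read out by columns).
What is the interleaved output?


Matrix:
  0000
  0000
  1001
  0110
Read columns: 0010000100010010

0010000100010010


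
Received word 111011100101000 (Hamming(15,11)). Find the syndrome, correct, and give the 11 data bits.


Syndrome = 2: error at position 2

Data: 11110101000 (corrected bit 2)


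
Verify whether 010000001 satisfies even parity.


Number of 1s: 2

Yes, parity is correct (2 ones)


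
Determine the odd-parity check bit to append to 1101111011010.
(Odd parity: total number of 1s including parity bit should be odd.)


Number of 1s in data: 9
Parity bit: 0

0


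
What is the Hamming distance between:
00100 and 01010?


XOR: 01110
Count of 1s: 3

3


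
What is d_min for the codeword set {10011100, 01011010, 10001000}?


Comparing all pairs, minimum distance: 2
Can detect 1 errors, correct 0 errors

2


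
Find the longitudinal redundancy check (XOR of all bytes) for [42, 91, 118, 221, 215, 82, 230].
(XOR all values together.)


XOR chain: 42 ^ 91 ^ 118 ^ 221 ^ 215 ^ 82 ^ 230 = 185

185


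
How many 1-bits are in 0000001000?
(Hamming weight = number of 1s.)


Counting 1s in 0000001000

1


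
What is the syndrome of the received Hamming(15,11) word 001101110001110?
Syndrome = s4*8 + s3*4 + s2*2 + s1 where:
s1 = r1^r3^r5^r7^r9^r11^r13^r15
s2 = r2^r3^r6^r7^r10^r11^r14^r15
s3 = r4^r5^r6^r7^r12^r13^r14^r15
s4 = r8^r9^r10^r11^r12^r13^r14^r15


s1=1, s2=0, s3=0, s4=0

Syndrome = 1 (error at position 1)


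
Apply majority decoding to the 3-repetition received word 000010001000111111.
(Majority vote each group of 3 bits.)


Groups: 000, 010, 001, 000, 111, 111
Majority votes: 000011

000011


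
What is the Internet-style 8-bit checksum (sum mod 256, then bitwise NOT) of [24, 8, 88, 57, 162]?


Sum = 339 mod 256 = 83
Complement = 172

172


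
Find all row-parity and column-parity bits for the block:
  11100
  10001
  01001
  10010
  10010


Row parities: 10000
Column parities: 00100

Row P: 10000, Col P: 00100, Corner: 1


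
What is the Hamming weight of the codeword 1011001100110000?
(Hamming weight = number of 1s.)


Counting 1s in 1011001100110000

7


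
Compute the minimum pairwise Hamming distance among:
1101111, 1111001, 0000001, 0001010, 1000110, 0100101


Comparing all pairs, minimum distance: 2
Can detect 1 errors, correct 0 errors

2


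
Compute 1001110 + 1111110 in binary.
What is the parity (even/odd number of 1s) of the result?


1001110 = 78
1111110 = 126
Sum = 204 = 11001100
1s count = 4

even parity (4 ones in 11001100)


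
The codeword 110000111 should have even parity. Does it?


Number of 1s: 5

No, parity error (5 ones)


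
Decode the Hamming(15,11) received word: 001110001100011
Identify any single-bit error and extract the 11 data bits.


Syndrome = 0: no error detected

Data: 11001100011 (no errors)


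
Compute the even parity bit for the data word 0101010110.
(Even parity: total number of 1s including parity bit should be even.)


Number of 1s in data: 5
Parity bit: 1

1


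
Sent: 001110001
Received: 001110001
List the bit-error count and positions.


XOR: 000000000

0 errors (received matches sent)


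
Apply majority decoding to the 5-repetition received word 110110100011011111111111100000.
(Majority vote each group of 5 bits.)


Groups: 11011, 01000, 11011, 11111, 11111, 00000
Majority votes: 101110

101110


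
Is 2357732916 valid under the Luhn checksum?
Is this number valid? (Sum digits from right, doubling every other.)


Luhn sum = 44
44 mod 10 = 4

Invalid (Luhn sum mod 10 = 4)


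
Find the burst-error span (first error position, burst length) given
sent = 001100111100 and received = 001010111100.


XOR: 000110000000

Burst at position 3, length 2


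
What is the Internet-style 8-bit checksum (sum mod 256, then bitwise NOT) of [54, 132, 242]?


Sum = 428 mod 256 = 172
Complement = 83

83


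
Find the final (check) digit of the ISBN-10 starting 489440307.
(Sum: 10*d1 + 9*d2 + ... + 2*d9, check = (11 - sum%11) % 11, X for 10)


Weighted sum: 262
262 mod 11 = 9

Check digit: 2


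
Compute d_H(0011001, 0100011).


XOR: 0111010
Count of 1s: 4

4


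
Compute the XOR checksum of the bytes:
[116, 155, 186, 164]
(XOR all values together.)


XOR chain: 116 ^ 155 ^ 186 ^ 164 = 241

241


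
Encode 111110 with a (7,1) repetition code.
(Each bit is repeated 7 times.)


Each bit -> 7 copies

111111111111111111111111111111111110000000
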